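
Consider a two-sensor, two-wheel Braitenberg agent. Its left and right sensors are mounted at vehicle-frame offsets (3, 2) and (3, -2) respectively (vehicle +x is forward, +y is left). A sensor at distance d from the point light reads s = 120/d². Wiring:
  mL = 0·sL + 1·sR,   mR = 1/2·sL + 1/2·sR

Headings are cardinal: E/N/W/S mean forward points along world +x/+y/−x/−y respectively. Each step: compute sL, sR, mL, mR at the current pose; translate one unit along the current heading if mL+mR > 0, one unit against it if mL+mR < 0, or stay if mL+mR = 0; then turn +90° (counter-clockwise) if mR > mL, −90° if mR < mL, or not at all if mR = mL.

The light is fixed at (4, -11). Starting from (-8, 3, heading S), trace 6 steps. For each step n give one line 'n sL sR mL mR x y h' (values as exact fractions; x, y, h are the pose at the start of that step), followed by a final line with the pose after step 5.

n=0: pose=(-8,3,S); sL=120/221, sR=120/317; mL=120/317, mR=32280/70057; mL+mR=58800/70057 → advance +1; mR−mL=5760/70057 → turn +1·90°
n=1: pose=(-8,2,E); sL=20/51, sR=60/101; mL=60/101, mR=2540/5151; mL+mR=5600/5151 → advance +1; mR−mL=-520/5151 → turn -1·90°
n=2: pose=(-7,2,S); sL=120/181, sR=120/269; mL=120/269, mR=27000/48689; mL+mR=48720/48689 → advance +1; mR−mL=5280/48689 → turn +1·90°
n=3: pose=(-7,1,E); sL=6/13, sR=30/41; mL=30/41, mR=318/533; mL+mR=708/533 → advance +1; mR−mL=-72/533 → turn -1·90°
n=4: pose=(-6,1,S); sL=24/29, sR=8/15; mL=8/15, mR=296/435; mL+mR=176/145 → advance +1; mR−mL=64/435 → turn +1·90°
n=5: pose=(-6,0,E); sL=60/109, sR=12/13; mL=12/13, mR=1044/1417; mL+mR=2352/1417 → advance +1; mR−mL=-264/1417 → turn -1·90°

0 120/221 120/317 120/317 32280/70057 -8 3 S
1 20/51 60/101 60/101 2540/5151 -8 2 E
2 120/181 120/269 120/269 27000/48689 -7 2 S
3 6/13 30/41 30/41 318/533 -7 1 E
4 24/29 8/15 8/15 296/435 -6 1 S
5 60/109 12/13 12/13 1044/1417 -6 0 E
final -5 0 S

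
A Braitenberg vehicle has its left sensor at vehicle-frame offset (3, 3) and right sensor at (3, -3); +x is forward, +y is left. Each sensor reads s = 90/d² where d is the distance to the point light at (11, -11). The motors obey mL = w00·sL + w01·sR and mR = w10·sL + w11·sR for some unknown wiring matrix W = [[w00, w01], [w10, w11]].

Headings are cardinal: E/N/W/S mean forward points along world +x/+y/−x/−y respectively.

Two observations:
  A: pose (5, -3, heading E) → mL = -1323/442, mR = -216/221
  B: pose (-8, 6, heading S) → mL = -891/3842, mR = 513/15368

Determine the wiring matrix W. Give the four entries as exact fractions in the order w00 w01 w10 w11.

obs A: pose=(5,-3,E) → sL=9/13, sR=45/17, mL=-1323/442, mR=-216/221
obs B: pose=(-8,6,S) → sL=45/226, sR=9/68, mL=-891/3842, mR=513/15368
sensor matrix S = [[9/13, 45/17], [45/226, 9/68]]; det S = -43497/99892
solve [mL_A; mL_B] = S·[w00; w01] and [mR_A; mR_B] = S·[w10; w11]:
  w00 = -1/2, w01 = -1, w10 = 1/2, w11 = -1/2

-1/2 -1 1/2 -1/2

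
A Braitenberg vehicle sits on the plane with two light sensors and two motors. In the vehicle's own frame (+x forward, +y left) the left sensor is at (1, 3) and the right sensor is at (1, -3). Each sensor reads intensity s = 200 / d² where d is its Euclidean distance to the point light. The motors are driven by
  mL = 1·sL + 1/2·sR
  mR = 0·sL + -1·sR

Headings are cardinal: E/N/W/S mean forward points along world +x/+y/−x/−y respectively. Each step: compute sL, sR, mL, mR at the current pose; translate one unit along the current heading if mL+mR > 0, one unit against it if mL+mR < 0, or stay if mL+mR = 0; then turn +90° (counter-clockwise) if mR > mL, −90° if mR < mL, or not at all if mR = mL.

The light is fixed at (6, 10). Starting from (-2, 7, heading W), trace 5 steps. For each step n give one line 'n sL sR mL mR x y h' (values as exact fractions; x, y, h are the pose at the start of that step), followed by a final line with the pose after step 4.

0 200/117 200/81 3100/1053 -200/81 -2 7 W
1 50/37 5 285/74 -5 -3 7 N
2 40/13 200/113 5820/1469 -200/113 -3 6 E
3 4 100/73 342/73 -100/73 -2 6 S
4 40/29 40/17 1260/493 -40/17 -2 5 W
final -3 5 N

n=0: pose=(-2,7,W); sL=200/117, sR=200/81; mL=3100/1053, mR=-200/81; mL+mR=500/1053 → advance +1; mR−mL=-1900/351 → turn -1·90°
n=1: pose=(-3,7,N); sL=50/37, sR=5; mL=285/74, mR=-5; mL+mR=-85/74 → advance -1; mR−mL=-655/74 → turn -1·90°
n=2: pose=(-3,6,E); sL=40/13, sR=200/113; mL=5820/1469, mR=-200/113; mL+mR=3220/1469 → advance +1; mR−mL=-8420/1469 → turn -1·90°
n=3: pose=(-2,6,S); sL=4, sR=100/73; mL=342/73, mR=-100/73; mL+mR=242/73 → advance +1; mR−mL=-442/73 → turn -1·90°
n=4: pose=(-2,5,W); sL=40/29, sR=40/17; mL=1260/493, mR=-40/17; mL+mR=100/493 → advance +1; mR−mL=-2420/493 → turn -1·90°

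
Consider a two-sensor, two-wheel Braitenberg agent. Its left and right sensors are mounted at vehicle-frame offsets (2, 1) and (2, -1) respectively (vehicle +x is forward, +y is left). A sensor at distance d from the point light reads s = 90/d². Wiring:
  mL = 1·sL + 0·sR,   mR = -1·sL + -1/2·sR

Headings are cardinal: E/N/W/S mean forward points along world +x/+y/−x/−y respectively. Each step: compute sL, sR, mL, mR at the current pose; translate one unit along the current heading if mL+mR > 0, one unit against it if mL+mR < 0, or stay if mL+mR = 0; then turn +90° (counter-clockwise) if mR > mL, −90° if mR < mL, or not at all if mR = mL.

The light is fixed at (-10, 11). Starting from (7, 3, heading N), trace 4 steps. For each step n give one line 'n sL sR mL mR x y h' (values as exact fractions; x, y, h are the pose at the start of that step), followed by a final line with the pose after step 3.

0 45/146 1/4 45/146 -253/584 7 3 N
1 18/85 90/461 18/85 -12123/39185 7 2 E
2 9/41 45/173 9/41 -4959/14186 6 2 S
3 90/277 18/49 90/277 -6903/13573 6 3 W
final 7 3 N

n=0: pose=(7,3,N); sL=45/146, sR=1/4; mL=45/146, mR=-253/584; mL+mR=-1/8 → advance -1; mR−mL=-433/584 → turn -1·90°
n=1: pose=(7,2,E); sL=18/85, sR=90/461; mL=18/85, mR=-12123/39185; mL+mR=-45/461 → advance -1; mR−mL=-20421/39185 → turn -1·90°
n=2: pose=(6,2,S); sL=9/41, sR=45/173; mL=9/41, mR=-4959/14186; mL+mR=-45/346 → advance -1; mR−mL=-8073/14186 → turn -1·90°
n=3: pose=(6,3,W); sL=90/277, sR=18/49; mL=90/277, mR=-6903/13573; mL+mR=-9/49 → advance -1; mR−mL=-11313/13573 → turn -1·90°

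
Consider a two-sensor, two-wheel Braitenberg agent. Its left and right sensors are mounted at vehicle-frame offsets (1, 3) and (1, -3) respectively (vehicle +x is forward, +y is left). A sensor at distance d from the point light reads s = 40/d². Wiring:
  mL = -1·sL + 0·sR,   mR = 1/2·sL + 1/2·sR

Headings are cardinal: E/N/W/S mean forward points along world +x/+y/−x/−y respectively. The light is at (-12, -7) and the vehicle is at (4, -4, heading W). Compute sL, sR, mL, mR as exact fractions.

8/45 40/261 -8/45 24/145

left sensor world pos  = (3, -7); dL² = 225
right sensor world pos = (3, -1); dR² = 261
sL = 40/225 = 8/45
sR = 40/261 = 40/261
mL = -1·sL + 0·sR = -8/45
mR = 1/2·sL + 1/2·sR = 24/145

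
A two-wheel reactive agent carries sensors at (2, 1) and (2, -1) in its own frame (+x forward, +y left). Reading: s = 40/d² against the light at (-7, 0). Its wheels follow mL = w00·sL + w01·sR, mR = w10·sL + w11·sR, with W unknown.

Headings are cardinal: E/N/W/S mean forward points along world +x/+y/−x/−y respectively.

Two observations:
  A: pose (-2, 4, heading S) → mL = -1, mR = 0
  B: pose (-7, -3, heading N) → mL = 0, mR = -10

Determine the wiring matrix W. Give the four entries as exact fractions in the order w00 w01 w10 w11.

obs A: pose=(-2,4,S) → sL=1, sR=2, mL=-1, mR=0
obs B: pose=(-7,-3,N) → sL=20, sR=20, mL=0, mR=-10
sensor matrix S = [[1, 2], [20, 20]]; det S = -20
solve [mL_A; mL_B] = S·[w00; w01] and [mR_A; mR_B] = S·[w10; w11]:
  w00 = 1, w01 = -1, w10 = -1, w11 = 1/2

1 -1 -1 1/2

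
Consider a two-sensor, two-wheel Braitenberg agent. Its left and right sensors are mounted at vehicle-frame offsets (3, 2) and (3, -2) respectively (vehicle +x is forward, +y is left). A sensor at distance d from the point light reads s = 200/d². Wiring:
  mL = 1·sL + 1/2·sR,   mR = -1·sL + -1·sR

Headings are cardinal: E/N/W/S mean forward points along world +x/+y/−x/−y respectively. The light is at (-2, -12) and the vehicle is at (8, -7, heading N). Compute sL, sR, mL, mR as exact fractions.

25/16 25/26 425/208 -525/208

left sensor world pos  = (6, -4); dL² = 128
right sensor world pos = (10, -4); dR² = 208
sL = 200/128 = 25/16
sR = 200/208 = 25/26
mL = 1·sL + 1/2·sR = 425/208
mR = -1·sL + -1·sR = -525/208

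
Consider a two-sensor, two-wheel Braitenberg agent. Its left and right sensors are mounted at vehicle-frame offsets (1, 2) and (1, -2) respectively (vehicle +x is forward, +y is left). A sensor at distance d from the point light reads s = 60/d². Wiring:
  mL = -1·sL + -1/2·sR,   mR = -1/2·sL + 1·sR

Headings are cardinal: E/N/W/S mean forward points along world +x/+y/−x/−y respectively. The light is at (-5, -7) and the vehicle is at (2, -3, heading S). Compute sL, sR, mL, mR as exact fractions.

2/3 30/17 -79/51 73/51

left sensor world pos  = (4, -4); dL² = 90
right sensor world pos = (0, -4); dR² = 34
sL = 60/90 = 2/3
sR = 60/34 = 30/17
mL = -1·sL + -1/2·sR = -79/51
mR = -1/2·sL + 1·sR = 73/51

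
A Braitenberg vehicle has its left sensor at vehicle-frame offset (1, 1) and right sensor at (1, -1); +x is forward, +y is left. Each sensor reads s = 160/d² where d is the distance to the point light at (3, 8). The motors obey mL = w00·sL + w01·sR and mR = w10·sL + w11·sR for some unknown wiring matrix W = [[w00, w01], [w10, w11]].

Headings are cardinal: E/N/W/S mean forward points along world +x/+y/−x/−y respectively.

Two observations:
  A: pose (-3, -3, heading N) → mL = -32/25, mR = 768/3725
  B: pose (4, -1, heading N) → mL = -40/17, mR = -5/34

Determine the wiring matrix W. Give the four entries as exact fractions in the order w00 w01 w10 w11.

0 -1 -1 1

obs A: pose=(-3,-3,N) → sL=160/149, sR=32/25, mL=-32/25, mR=768/3725
obs B: pose=(4,-1,N) → sL=5/2, sR=40/17, mL=-40/17, mR=-5/34
sensor matrix S = [[160/149, 32/25], [5/2, 40/17]]; det S = -8528/12665
solve [mL_A; mL_B] = S·[w00; w01] and [mR_A; mR_B] = S·[w10; w11]:
  w00 = 0, w01 = -1, w10 = -1, w11 = 1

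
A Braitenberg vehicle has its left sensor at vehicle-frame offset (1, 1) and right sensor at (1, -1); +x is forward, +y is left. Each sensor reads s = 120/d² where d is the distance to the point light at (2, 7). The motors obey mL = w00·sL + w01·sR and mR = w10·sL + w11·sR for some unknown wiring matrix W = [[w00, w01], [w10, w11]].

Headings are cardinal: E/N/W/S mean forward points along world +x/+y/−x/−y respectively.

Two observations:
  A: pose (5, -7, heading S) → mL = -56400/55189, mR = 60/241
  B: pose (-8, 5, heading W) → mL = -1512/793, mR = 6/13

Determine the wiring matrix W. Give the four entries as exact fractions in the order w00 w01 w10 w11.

obs A: pose=(5,-7,S) → sL=120/241, sR=120/229, mL=-56400/55189, mR=60/241
obs B: pose=(-8,5,W) → sL=12/13, sR=60/61, mL=-1512/793, mR=6/13
sensor matrix S = [[120/241, 120/229], [12/13, 60/61]]; det S = 264960/43764877
solve [mL_A; mL_B] = S·[w00; w01] and [mR_A; mR_B] = S·[w10; w11]:
  w00 = -1, w01 = -1, w10 = 1/2, w11 = 0

-1 -1 1/2 0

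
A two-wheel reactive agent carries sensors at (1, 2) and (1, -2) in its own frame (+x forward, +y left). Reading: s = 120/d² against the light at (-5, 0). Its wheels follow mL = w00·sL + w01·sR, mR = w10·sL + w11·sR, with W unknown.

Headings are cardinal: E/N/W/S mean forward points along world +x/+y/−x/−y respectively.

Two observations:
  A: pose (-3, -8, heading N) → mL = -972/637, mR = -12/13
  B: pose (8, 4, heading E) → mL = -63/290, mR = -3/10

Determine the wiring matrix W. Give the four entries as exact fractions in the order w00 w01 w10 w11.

obs A: pose=(-3,-8,N) → sL=120/49, sR=24/13, mL=-972/637, mR=-12/13
obs B: pose=(8,4,E) → sL=15/29, sR=3/5, mL=-63/290, mR=-3/10
sensor matrix S = [[120/49, 24/13], [15/29, 3/5]]; det S = 9504/18473
solve [mL_A; mL_B] = S·[w00; w01] and [mR_A; mR_B] = S·[w10; w11]:
  w00 = -1, w01 = 1/2, w10 = 0, w11 = -1/2

-1 1/2 0 -1/2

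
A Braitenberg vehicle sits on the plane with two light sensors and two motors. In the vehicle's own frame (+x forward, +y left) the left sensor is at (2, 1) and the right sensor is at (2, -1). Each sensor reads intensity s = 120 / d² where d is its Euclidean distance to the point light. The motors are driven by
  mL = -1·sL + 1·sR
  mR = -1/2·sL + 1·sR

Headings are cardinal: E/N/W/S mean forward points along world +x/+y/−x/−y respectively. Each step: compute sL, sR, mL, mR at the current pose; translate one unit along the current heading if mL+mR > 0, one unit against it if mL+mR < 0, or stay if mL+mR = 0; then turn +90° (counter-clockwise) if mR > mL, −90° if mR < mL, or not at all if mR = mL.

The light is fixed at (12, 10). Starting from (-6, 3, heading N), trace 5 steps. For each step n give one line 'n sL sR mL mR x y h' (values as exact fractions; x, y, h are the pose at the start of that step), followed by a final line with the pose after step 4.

0 60/193 60/157 2160/30301 6870/30301 -6 3 N
1 120/449 24/85 576/38165 5676/38165 -6 4 W
2 30/97 15/58 -285/5626 585/5626 -7 4 S
3 24/65 120/353 -672/22945 3564/22945 -7 3 E
4 60/193 60/157 2160/30301 6870/30301 -6 3 N
final -6 4 W

n=0: pose=(-6,3,N); sL=60/193, sR=60/157; mL=2160/30301, mR=6870/30301; mL+mR=9030/30301 → advance +1; mR−mL=30/193 → turn +1·90°
n=1: pose=(-6,4,W); sL=120/449, sR=24/85; mL=576/38165, mR=5676/38165; mL+mR=6252/38165 → advance +1; mR−mL=60/449 → turn +1·90°
n=2: pose=(-7,4,S); sL=30/97, sR=15/58; mL=-285/5626, mR=585/5626; mL+mR=150/2813 → advance +1; mR−mL=15/97 → turn +1·90°
n=3: pose=(-7,3,E); sL=24/65, sR=120/353; mL=-672/22945, mR=3564/22945; mL+mR=2892/22945 → advance +1; mR−mL=12/65 → turn +1·90°
n=4: pose=(-6,3,N); sL=60/193, sR=60/157; mL=2160/30301, mR=6870/30301; mL+mR=9030/30301 → advance +1; mR−mL=30/193 → turn +1·90°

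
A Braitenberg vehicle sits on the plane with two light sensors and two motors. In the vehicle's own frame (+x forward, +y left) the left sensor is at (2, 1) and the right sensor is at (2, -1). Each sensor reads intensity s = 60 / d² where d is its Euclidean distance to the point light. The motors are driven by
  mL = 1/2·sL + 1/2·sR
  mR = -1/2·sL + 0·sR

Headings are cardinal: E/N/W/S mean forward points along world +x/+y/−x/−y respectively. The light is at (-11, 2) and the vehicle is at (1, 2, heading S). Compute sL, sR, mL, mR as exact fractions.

left sensor world pos  = (2, 0); dL² = 173
right sensor world pos = (0, 0); dR² = 125
sL = 60/173 = 60/173
sR = 60/125 = 12/25
mL = 1/2·sL + 1/2·sR = 1788/4325
mR = -1/2·sL + 0·sR = -30/173

60/173 12/25 1788/4325 -30/173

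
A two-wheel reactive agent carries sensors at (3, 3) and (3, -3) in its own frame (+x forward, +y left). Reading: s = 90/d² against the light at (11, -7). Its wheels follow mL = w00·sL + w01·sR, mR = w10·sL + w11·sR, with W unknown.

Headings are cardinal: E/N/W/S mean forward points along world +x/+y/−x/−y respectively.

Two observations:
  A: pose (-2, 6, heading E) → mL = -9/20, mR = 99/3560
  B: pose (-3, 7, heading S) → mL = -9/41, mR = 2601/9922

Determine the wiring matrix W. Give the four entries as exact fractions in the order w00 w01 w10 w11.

0 -1 1 -1/2

obs A: pose=(-2,6,E) → sL=45/178, sR=9/20, mL=-9/20, mR=99/3560
obs B: pose=(-3,7,S) → sL=45/121, sR=9/41, mL=-9/41, mR=2601/9922
sensor matrix S = [[45/178, 9/20], [45/121, 9/41]]; det S = -197559/1766116
solve [mL_A; mL_B] = S·[w00; w01] and [mR_A; mR_B] = S·[w10; w11]:
  w00 = 0, w01 = -1, w10 = 1, w11 = -1/2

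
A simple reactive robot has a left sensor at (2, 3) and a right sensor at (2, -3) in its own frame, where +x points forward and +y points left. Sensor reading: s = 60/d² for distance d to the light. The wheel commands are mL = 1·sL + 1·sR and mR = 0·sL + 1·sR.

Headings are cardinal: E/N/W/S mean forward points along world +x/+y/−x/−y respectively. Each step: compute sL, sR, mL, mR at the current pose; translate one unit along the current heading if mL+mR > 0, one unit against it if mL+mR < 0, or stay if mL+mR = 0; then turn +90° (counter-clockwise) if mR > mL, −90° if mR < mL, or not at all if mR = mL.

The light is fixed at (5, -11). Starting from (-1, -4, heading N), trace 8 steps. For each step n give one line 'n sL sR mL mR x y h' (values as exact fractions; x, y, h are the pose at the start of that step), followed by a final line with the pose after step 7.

n=0: pose=(-1,-4,N); sL=10/27, sR=2/3; mL=28/27, mR=2/3; mL+mR=46/27 → advance +1; mR−mL=-10/27 → turn -1·90°
n=1: pose=(-1,-3,E); sL=60/137, sR=60/41; mL=10680/5617, mR=60/41; mL+mR=18900/5617 → advance +1; mR−mL=-60/137 → turn -1·90°
n=2: pose=(0,-3,S); sL=3/2, sR=3/5; mL=21/10, mR=3/5; mL+mR=27/10 → advance +1; mR−mL=-3/2 → turn -1·90°
n=3: pose=(0,-4,W); sL=12/13, sR=60/149; mL=2568/1937, mR=60/149; mL+mR=3348/1937 → advance +1; mR−mL=-12/13 → turn -1·90°
n=4: pose=(-1,-4,N); sL=10/27, sR=2/3; mL=28/27, mR=2/3; mL+mR=46/27 → advance +1; mR−mL=-10/27 → turn -1·90°
n=5: pose=(-1,-3,E); sL=60/137, sR=60/41; mL=10680/5617, mR=60/41; mL+mR=18900/5617 → advance +1; mR−mL=-60/137 → turn -1·90°
n=6: pose=(0,-3,S); sL=3/2, sR=3/5; mL=21/10, mR=3/5; mL+mR=27/10 → advance +1; mR−mL=-3/2 → turn -1·90°
n=7: pose=(0,-4,W); sL=12/13, sR=60/149; mL=2568/1937, mR=60/149; mL+mR=3348/1937 → advance +1; mR−mL=-12/13 → turn -1·90°

0 10/27 2/3 28/27 2/3 -1 -4 N
1 60/137 60/41 10680/5617 60/41 -1 -3 E
2 3/2 3/5 21/10 3/5 0 -3 S
3 12/13 60/149 2568/1937 60/149 0 -4 W
4 10/27 2/3 28/27 2/3 -1 -4 N
5 60/137 60/41 10680/5617 60/41 -1 -3 E
6 3/2 3/5 21/10 3/5 0 -3 S
7 12/13 60/149 2568/1937 60/149 0 -4 W
final -1 -4 N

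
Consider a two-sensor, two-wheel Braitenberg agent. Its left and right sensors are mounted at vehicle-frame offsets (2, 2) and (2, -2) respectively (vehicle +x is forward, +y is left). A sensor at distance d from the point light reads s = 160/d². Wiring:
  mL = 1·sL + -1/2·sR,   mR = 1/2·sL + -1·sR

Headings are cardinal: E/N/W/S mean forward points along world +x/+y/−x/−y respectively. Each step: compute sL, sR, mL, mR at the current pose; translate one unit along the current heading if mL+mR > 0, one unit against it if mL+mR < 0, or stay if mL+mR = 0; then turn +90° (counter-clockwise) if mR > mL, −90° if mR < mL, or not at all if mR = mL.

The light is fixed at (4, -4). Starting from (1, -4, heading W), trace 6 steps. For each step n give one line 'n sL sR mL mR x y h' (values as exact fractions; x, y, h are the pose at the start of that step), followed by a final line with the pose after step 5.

0 160/29 160/29 80/29 -80/29 1 -4 W
1 160/29 32 -304/29 -848/29 1 -4 N
2 80 16 72 24 1 -5 E
3 160/9 32/5 656/45 112/45 2 -5 S
4 5 10 0 -15/2 2 -6 W
5 160/9 160 -560/9 -1360/9 3 -6 N
final 3 -7 E

n=0: pose=(1,-4,W); sL=160/29, sR=160/29; mL=80/29, mR=-80/29; mL+mR=0 → advance +0; mR−mL=-160/29 → turn -1·90°
n=1: pose=(1,-4,N); sL=160/29, sR=32; mL=-304/29, mR=-848/29; mL+mR=-1152/29 → advance -1; mR−mL=-544/29 → turn -1·90°
n=2: pose=(1,-5,E); sL=80, sR=16; mL=72, mR=24; mL+mR=96 → advance +1; mR−mL=-48 → turn -1·90°
n=3: pose=(2,-5,S); sL=160/9, sR=32/5; mL=656/45, mR=112/45; mL+mR=256/15 → advance +1; mR−mL=-544/45 → turn -1·90°
n=4: pose=(2,-6,W); sL=5, sR=10; mL=0, mR=-15/2; mL+mR=-15/2 → advance -1; mR−mL=-15/2 → turn -1·90°
n=5: pose=(3,-6,N); sL=160/9, sR=160; mL=-560/9, mR=-1360/9; mL+mR=-640/3 → advance -1; mR−mL=-800/9 → turn -1·90°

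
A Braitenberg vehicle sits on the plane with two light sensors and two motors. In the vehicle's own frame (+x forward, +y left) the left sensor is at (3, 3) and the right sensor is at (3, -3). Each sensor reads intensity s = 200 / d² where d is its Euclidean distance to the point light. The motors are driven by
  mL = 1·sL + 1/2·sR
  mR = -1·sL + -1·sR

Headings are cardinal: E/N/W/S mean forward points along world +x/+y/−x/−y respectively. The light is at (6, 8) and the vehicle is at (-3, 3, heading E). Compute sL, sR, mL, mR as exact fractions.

left sensor world pos  = (0, 6); dL² = 40
right sensor world pos = (0, 0); dR² = 100
sL = 200/40 = 5
sR = 200/100 = 2
mL = 1·sL + 1/2·sR = 6
mR = -1·sL + -1·sR = -7

5 2 6 -7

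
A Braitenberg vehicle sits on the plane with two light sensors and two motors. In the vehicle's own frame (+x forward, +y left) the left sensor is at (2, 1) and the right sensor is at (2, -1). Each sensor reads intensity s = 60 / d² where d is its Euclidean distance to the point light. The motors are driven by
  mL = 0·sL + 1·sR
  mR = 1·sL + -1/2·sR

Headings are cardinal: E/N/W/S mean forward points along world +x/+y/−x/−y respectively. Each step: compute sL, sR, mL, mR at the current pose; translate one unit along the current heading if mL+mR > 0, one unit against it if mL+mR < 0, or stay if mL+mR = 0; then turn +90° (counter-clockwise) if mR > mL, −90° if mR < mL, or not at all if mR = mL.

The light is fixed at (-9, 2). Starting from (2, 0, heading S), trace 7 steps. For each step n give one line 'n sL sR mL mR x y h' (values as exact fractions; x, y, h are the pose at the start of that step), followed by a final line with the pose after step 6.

0 3/8 15/29 15/29 27/232 2 0 S
1 60/97 12/17 12/17 438/1649 2 -1 W
2 30/41 30/61 30/61 1215/2501 1 -1 N
3 12/29 20/51 20/51 322/1479 1 0 E
4 3/8 15/29 15/29 27/232 2 0 S
5 60/97 12/17 12/17 438/1649 2 -1 W
6 30/41 30/61 30/61 1215/2501 1 -1 N
final 1 0 E

n=0: pose=(2,0,S); sL=3/8, sR=15/29; mL=15/29, mR=27/232; mL+mR=147/232 → advance +1; mR−mL=-93/232 → turn -1·90°
n=1: pose=(2,-1,W); sL=60/97, sR=12/17; mL=12/17, mR=438/1649; mL+mR=1602/1649 → advance +1; mR−mL=-726/1649 → turn -1·90°
n=2: pose=(1,-1,N); sL=30/41, sR=30/61; mL=30/61, mR=1215/2501; mL+mR=2445/2501 → advance +1; mR−mL=-15/2501 → turn -1·90°
n=3: pose=(1,0,E); sL=12/29, sR=20/51; mL=20/51, mR=322/1479; mL+mR=902/1479 → advance +1; mR−mL=-86/493 → turn -1·90°
n=4: pose=(2,0,S); sL=3/8, sR=15/29; mL=15/29, mR=27/232; mL+mR=147/232 → advance +1; mR−mL=-93/232 → turn -1·90°
n=5: pose=(2,-1,W); sL=60/97, sR=12/17; mL=12/17, mR=438/1649; mL+mR=1602/1649 → advance +1; mR−mL=-726/1649 → turn -1·90°
n=6: pose=(1,-1,N); sL=30/41, sR=30/61; mL=30/61, mR=1215/2501; mL+mR=2445/2501 → advance +1; mR−mL=-15/2501 → turn -1·90°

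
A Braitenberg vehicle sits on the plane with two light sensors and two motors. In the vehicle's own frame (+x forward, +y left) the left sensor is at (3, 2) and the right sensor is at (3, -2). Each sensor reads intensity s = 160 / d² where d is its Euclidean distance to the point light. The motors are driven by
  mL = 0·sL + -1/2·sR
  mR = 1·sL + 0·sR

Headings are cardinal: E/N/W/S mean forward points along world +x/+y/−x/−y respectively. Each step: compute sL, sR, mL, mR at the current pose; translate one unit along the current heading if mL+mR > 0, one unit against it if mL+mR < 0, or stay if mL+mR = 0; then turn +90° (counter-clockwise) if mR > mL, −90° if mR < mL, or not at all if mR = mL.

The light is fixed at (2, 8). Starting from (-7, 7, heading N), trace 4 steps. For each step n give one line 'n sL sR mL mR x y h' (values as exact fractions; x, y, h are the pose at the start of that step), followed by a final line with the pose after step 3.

n=0: pose=(-7,7,N); sL=32/25, sR=160/53; mL=-80/53, mR=32/25; mL+mR=-304/1325 → advance -1; mR−mL=3696/1325 → turn +1·90°
n=1: pose=(-7,6,W); sL=1, sR=10/9; mL=-5/9, mR=1; mL+mR=4/9 → advance +1; mR−mL=14/9 → turn +1·90°
n=2: pose=(-8,6,S); sL=160/89, sR=160/169; mL=-80/169, mR=160/89; mL+mR=19920/15041 → advance +1; mR−mL=34160/15041 → turn +1·90°
n=3: pose=(-8,5,E); sL=16/5, sR=80/37; mL=-40/37, mR=16/5; mL+mR=392/185 → advance +1; mR−mL=792/185 → turn +1·90°

0 32/25 160/53 -80/53 32/25 -7 7 N
1 1 10/9 -5/9 1 -7 6 W
2 160/89 160/169 -80/169 160/89 -8 6 S
3 16/5 80/37 -40/37 16/5 -8 5 E
final -7 5 N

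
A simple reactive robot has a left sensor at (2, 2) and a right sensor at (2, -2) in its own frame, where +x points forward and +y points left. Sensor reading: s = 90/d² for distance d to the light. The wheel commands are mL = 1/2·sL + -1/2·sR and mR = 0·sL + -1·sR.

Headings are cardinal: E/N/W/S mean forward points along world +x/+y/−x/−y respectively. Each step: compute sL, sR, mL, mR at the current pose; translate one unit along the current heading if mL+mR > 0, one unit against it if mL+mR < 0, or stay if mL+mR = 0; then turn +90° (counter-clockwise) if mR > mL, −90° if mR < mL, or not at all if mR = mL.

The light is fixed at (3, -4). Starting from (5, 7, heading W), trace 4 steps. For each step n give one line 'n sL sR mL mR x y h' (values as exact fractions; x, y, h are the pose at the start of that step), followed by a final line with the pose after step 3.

n=0: pose=(5,7,W); sL=10/9, sR=90/169; mL=440/1521, mR=-90/169; mL+mR=-370/1521 → advance -1; mR−mL=-1250/1521 → turn -1·90°
n=1: pose=(6,7,N); sL=9/17, sR=45/97; mL=54/1649, mR=-45/97; mL+mR=-711/1649 → advance -1; mR−mL=-819/1649 → turn -1·90°
n=2: pose=(6,6,E); sL=90/169, sR=90/89; mL=-3600/15041, mR=-90/89; mL+mR=-18810/15041 → advance -1; mR−mL=-11610/15041 → turn -1·90°
n=3: pose=(5,6,S); sL=9/8, sR=45/32; mL=-9/64, mR=-45/32; mL+mR=-99/64 → advance -1; mR−mL=-81/64 → turn -1·90°

0 10/9 90/169 440/1521 -90/169 5 7 W
1 9/17 45/97 54/1649 -45/97 6 7 N
2 90/169 90/89 -3600/15041 -90/89 6 6 E
3 9/8 45/32 -9/64 -45/32 5 6 S
final 5 7 W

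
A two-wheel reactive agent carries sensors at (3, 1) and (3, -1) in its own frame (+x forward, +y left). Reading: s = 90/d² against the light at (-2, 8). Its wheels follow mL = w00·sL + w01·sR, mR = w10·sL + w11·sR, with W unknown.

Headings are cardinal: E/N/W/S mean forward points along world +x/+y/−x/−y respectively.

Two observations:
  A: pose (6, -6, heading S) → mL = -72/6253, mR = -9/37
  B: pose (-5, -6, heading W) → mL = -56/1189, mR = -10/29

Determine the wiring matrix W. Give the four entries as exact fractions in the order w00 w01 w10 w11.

obs A: pose=(6,-6,S) → sL=9/37, sR=45/169, mL=-72/6253, mR=-9/37
obs B: pose=(-5,-6,W) → sL=10/29, sR=18/41, mL=-56/1189, mR=-10/29
sensor matrix S = [[9/37, 45/169], [10/29, 18/41]]; det S = 111312/7434817
solve [mL_A; mL_B] = S·[w00; w01] and [mR_A; mR_B] = S·[w10; w11]:
  w00 = 1/2, w01 = -1/2, w10 = -1, w11 = 0

1/2 -1/2 -1 0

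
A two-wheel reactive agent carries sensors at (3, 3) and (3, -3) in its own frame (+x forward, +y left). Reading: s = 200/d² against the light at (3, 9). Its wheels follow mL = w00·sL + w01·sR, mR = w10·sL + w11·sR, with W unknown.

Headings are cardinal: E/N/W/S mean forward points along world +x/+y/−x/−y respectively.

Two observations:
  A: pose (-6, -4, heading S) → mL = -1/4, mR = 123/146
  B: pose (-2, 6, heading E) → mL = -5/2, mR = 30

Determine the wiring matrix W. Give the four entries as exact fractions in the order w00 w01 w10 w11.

obs A: pose=(-6,-4,S) → sL=50/73, sR=1/2, mL=-1/4, mR=123/146
obs B: pose=(-2,6,E) → sL=50, sR=5, mL=-5/2, mR=30
sensor matrix S = [[50/73, 1/2], [50, 5]]; det S = -1575/73
solve [mL_A; mL_B] = S·[w00; w01] and [mR_A; mR_B] = S·[w10; w11]:
  w00 = 0, w01 = -1/2, w10 = 1/2, w11 = 1

0 -1/2 1/2 1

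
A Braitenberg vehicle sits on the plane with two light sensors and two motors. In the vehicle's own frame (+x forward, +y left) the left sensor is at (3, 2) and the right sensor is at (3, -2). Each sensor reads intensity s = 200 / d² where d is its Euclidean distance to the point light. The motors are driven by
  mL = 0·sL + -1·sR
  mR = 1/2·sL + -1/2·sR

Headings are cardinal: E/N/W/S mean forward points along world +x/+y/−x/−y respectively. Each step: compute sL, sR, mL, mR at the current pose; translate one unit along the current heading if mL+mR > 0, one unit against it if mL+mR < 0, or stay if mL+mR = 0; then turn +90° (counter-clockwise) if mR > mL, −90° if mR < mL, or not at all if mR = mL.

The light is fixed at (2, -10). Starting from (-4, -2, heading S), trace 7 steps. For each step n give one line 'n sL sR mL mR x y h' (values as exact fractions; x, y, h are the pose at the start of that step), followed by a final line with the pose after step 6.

n=0: pose=(-4,-2,S); sL=200/41, sR=200/89; mL=-200/89, mR=4800/3649; mL+mR=-3400/3649 → advance -1; mR−mL=13000/3649 → turn +1·90°
n=1: pose=(-4,-1,E); sL=20/13, sR=100/29; mL=-100/29, mR=-360/377; mL+mR=-1660/377 → advance -1; mR−mL=940/377 → turn +1·90°
n=2: pose=(-5,-1,N); sL=8/9, sR=200/169; mL=-200/169, mR=-224/1521; mL+mR=-2024/1521 → advance -1; mR−mL=1576/1521 → turn +1·90°
n=3: pose=(-5,-2,W); sL=25/17, sR=1; mL=-1, mR=4/17; mL+mR=-13/17 → advance -1; mR−mL=21/17 → turn +1·90°
n=4: pose=(-4,-2,S); sL=200/41, sR=200/89; mL=-200/89, mR=4800/3649; mL+mR=-3400/3649 → advance -1; mR−mL=13000/3649 → turn +1·90°
n=5: pose=(-4,-1,E); sL=20/13, sR=100/29; mL=-100/29, mR=-360/377; mL+mR=-1660/377 → advance -1; mR−mL=940/377 → turn +1·90°
n=6: pose=(-5,-1,N); sL=8/9, sR=200/169; mL=-200/169, mR=-224/1521; mL+mR=-2024/1521 → advance -1; mR−mL=1576/1521 → turn +1·90°

0 200/41 200/89 -200/89 4800/3649 -4 -2 S
1 20/13 100/29 -100/29 -360/377 -4 -1 E
2 8/9 200/169 -200/169 -224/1521 -5 -1 N
3 25/17 1 -1 4/17 -5 -2 W
4 200/41 200/89 -200/89 4800/3649 -4 -2 S
5 20/13 100/29 -100/29 -360/377 -4 -1 E
6 8/9 200/169 -200/169 -224/1521 -5 -1 N
final -5 -2 W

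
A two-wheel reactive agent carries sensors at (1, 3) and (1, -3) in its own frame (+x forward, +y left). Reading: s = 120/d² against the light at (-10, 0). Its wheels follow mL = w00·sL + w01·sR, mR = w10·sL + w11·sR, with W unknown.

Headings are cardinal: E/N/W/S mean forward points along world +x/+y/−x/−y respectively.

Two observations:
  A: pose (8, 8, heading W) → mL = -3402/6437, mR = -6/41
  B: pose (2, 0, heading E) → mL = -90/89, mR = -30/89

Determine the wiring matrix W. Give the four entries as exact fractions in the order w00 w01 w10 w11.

obs A: pose=(8,8,W) → sL=60/157, sR=12/41, mL=-3402/6437, mR=-6/41
obs B: pose=(2,0,E) → sL=60/89, sR=60/89, mL=-90/89, mR=-30/89
sensor matrix S = [[60/157, 12/41], [60/89, 60/89]]; det S = 34560/572893
solve [mL_A; mL_B] = S·[w00; w01] and [mR_A; mR_B] = S·[w10; w11]:
  w00 = -1, w01 = -1/2, w10 = 0, w11 = -1/2

-1 -1/2 0 -1/2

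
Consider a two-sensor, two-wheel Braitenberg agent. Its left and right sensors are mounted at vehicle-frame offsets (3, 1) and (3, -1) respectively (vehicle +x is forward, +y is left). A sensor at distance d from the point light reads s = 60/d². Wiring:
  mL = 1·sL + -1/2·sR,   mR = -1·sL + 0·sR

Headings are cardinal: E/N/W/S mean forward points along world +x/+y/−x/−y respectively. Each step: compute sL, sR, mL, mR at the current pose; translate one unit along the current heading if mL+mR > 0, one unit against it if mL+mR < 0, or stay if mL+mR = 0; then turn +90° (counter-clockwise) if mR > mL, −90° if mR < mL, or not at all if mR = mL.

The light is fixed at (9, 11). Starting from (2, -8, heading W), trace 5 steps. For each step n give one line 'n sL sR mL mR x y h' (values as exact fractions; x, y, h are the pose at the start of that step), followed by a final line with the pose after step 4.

n=0: pose=(2,-8,W); sL=3/25, sR=15/106; mL=261/5300, mR=-3/25; mL+mR=-15/212 → advance -1; mR−mL=-897/5300 → turn -1·90°
n=1: pose=(3,-8,N); sL=12/61, sR=60/281; mL=1542/17141, mR=-12/61; mL+mR=-30/281 → advance -1; mR−mL=-4914/17141 → turn -1·90°
n=2: pose=(3,-9,E); sL=6/37, sR=2/15; mL=53/555, mR=-6/37; mL+mR=-1/15 → advance -1; mR−mL=-143/555 → turn -1·90°
n=3: pose=(2,-9,S); sL=12/113, sR=60/593; mL=3726/67009, mR=-12/113; mL+mR=-30/593 → advance -1; mR−mL=-10842/67009 → turn -1·90°
n=4: pose=(2,-8,W); sL=3/25, sR=15/106; mL=261/5300, mR=-3/25; mL+mR=-15/212 → advance -1; mR−mL=-897/5300 → turn -1·90°

0 3/25 15/106 261/5300 -3/25 2 -8 W
1 12/61 60/281 1542/17141 -12/61 3 -8 N
2 6/37 2/15 53/555 -6/37 3 -9 E
3 12/113 60/593 3726/67009 -12/113 2 -9 S
4 3/25 15/106 261/5300 -3/25 2 -8 W
final 3 -8 N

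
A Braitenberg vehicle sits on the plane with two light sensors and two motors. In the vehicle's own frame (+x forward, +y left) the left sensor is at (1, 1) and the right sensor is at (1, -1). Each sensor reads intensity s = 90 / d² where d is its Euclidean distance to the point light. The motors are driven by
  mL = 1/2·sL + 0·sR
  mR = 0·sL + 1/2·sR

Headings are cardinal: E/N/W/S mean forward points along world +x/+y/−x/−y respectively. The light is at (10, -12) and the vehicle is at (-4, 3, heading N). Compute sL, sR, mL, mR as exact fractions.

left sensor world pos  = (-5, 4); dL² = 481
right sensor world pos = (-3, 4); dR² = 425
sL = 90/481 = 90/481
sR = 90/425 = 18/85
mL = 1/2·sL + 0·sR = 45/481
mR = 0·sL + 1/2·sR = 9/85

90/481 18/85 45/481 9/85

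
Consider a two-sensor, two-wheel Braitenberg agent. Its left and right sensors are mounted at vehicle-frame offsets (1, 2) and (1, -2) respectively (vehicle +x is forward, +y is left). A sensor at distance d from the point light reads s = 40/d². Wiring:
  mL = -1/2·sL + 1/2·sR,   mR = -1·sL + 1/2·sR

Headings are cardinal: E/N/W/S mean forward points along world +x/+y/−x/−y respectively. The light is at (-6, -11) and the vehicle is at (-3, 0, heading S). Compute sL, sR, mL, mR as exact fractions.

8/25 40/101 96/2525 -308/2525

left sensor world pos  = (-1, -1); dL² = 125
right sensor world pos = (-5, -1); dR² = 101
sL = 40/125 = 8/25
sR = 40/101 = 40/101
mL = -1/2·sL + 1/2·sR = 96/2525
mR = -1·sL + 1/2·sR = -308/2525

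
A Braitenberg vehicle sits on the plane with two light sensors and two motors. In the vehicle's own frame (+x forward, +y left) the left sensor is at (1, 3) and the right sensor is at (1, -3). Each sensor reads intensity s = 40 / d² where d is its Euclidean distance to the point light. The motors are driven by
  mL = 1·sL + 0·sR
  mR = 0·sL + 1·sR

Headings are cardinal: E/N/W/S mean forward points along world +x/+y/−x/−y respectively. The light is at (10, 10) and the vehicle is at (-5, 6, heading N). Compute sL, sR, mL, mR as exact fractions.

left sensor world pos  = (-8, 7); dL² = 333
right sensor world pos = (-2, 7); dR² = 153
sL = 40/333 = 40/333
sR = 40/153 = 40/153
mL = 1·sL + 0·sR = 40/333
mR = 0·sL + 1·sR = 40/153

40/333 40/153 40/333 40/153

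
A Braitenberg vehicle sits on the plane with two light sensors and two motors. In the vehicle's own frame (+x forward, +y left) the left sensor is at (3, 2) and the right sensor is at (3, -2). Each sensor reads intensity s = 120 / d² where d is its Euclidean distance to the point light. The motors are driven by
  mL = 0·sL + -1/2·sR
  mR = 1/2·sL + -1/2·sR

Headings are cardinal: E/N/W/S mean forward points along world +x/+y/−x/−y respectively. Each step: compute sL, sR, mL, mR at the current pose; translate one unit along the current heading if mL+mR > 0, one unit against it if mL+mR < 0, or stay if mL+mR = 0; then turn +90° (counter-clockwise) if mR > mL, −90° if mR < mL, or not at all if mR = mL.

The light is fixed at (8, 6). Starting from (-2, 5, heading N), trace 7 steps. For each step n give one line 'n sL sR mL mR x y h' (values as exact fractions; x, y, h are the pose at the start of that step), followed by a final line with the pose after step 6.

n=0: pose=(-2,5,N); sL=30/37, sR=30/17; mL=-15/17, mR=-300/629; mL+mR=-855/629 → advance -1; mR−mL=15/37 → turn +1·90°
n=1: pose=(-2,4,W); sL=24/37, sR=120/169; mL=-60/169, mR=-192/6253; mL+mR=-2412/6253 → advance -1; mR−mL=12/37 → turn +1·90°
n=2: pose=(-1,4,S); sL=60/37, sR=60/73; mL=-30/73, mR=1080/2701; mL+mR=-30/2701 → advance -1; mR−mL=30/37 → turn +1·90°
n=3: pose=(-1,5,E); sL=120/37, sR=8/3; mL=-4/3, mR=32/111; mL+mR=-116/111 → advance -1; mR−mL=60/37 → turn +1·90°
n=4: pose=(-2,5,N); sL=30/37, sR=30/17; mL=-15/17, mR=-300/629; mL+mR=-855/629 → advance -1; mR−mL=15/37 → turn +1·90°
n=5: pose=(-2,4,W); sL=24/37, sR=120/169; mL=-60/169, mR=-192/6253; mL+mR=-2412/6253 → advance -1; mR−mL=12/37 → turn +1·90°
n=6: pose=(-1,4,S); sL=60/37, sR=60/73; mL=-30/73, mR=1080/2701; mL+mR=-30/2701 → advance -1; mR−mL=30/37 → turn +1·90°

0 30/37 30/17 -15/17 -300/629 -2 5 N
1 24/37 120/169 -60/169 -192/6253 -2 4 W
2 60/37 60/73 -30/73 1080/2701 -1 4 S
3 120/37 8/3 -4/3 32/111 -1 5 E
4 30/37 30/17 -15/17 -300/629 -2 5 N
5 24/37 120/169 -60/169 -192/6253 -2 4 W
6 60/37 60/73 -30/73 1080/2701 -1 4 S
final -1 5 E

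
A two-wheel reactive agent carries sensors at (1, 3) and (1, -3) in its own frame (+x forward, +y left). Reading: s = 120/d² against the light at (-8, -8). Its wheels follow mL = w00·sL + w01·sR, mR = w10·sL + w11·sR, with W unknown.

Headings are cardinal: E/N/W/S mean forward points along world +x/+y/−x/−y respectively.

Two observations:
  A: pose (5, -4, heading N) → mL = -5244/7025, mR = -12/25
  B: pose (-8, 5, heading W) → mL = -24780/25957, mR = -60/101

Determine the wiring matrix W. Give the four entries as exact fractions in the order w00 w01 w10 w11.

-1 1/2 -1/2 0

obs A: pose=(5,-4,N) → sL=24/25, sR=120/281, mL=-5244/7025, mR=-12/25
obs B: pose=(-8,5,W) → sL=120/101, sR=120/257, mL=-24780/25957, mR=-60/101
sensor matrix S = [[24/25, 120/281], [120/101, 120/257]]; det S = -2156544/36469585
solve [mL_A; mL_B] = S·[w00; w01] and [mR_A; mR_B] = S·[w10; w11]:
  w00 = -1, w01 = 1/2, w10 = -1/2, w11 = 0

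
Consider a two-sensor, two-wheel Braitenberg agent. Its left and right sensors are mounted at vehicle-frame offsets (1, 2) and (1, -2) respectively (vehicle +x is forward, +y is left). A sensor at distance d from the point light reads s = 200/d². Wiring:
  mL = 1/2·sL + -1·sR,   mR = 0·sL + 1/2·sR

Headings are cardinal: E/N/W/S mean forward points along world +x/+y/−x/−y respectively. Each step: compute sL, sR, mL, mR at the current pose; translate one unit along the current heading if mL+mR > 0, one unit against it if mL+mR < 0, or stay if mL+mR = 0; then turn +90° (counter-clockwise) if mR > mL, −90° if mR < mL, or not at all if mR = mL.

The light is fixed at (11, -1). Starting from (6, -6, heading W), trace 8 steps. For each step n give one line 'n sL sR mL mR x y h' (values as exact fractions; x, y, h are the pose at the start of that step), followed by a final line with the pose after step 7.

0 40/17 40/9 -500/153 20/9 6 -6 W
1 5 25/9 -5/18 25/18 7 -6 S
2 8 200/73 92/73 100/73 7 -7 E
3 4 100/13 -74/13 50/13 8 -7 N
4 200/97 200/41 -15300/3977 100/41 8 -8 W
5 25/8 5/2 -15/16 5/4 9 -8 S
6 200/37 200/101 2700/3737 100/101 9 -9 E
7 100/29 4 -66/29 2 10 -9 N
final 10 -10 W

n=0: pose=(6,-6,W); sL=40/17, sR=40/9; mL=-500/153, mR=20/9; mL+mR=-160/153 → advance -1; mR−mL=280/51 → turn +1·90°
n=1: pose=(7,-6,S); sL=5, sR=25/9; mL=-5/18, mR=25/18; mL+mR=10/9 → advance +1; mR−mL=5/3 → turn +1·90°
n=2: pose=(7,-7,E); sL=8, sR=200/73; mL=92/73, mR=100/73; mL+mR=192/73 → advance +1; mR−mL=8/73 → turn +1·90°
n=3: pose=(8,-7,N); sL=4, sR=100/13; mL=-74/13, mR=50/13; mL+mR=-24/13 → advance -1; mR−mL=124/13 → turn +1·90°
n=4: pose=(8,-8,W); sL=200/97, sR=200/41; mL=-15300/3977, mR=100/41; mL+mR=-5600/3977 → advance -1; mR−mL=25000/3977 → turn +1·90°
n=5: pose=(9,-8,S); sL=25/8, sR=5/2; mL=-15/16, mR=5/4; mL+mR=5/16 → advance +1; mR−mL=35/16 → turn +1·90°
n=6: pose=(9,-9,E); sL=200/37, sR=200/101; mL=2700/3737, mR=100/101; mL+mR=6400/3737 → advance +1; mR−mL=1000/3737 → turn +1·90°
n=7: pose=(10,-9,N); sL=100/29, sR=4; mL=-66/29, mR=2; mL+mR=-8/29 → advance -1; mR−mL=124/29 → turn +1·90°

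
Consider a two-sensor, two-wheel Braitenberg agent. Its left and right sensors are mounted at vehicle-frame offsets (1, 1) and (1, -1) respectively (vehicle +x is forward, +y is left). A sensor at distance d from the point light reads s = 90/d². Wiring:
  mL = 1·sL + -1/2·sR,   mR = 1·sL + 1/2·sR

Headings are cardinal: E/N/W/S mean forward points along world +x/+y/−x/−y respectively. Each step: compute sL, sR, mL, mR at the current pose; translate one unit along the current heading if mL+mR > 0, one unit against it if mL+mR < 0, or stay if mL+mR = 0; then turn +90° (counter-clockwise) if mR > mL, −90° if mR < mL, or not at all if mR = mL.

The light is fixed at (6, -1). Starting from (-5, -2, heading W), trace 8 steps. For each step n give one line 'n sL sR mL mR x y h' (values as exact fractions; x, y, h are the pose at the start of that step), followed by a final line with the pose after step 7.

0 45/74 5/8 175/592 545/592 -5 -2 W
1 18/25 90/173 1989/4325 4239/4325 -6 -2 S
2 45/61 9/13 621/1586 1719/1586 -6 -3 E
3 18/29 90/101 513/2929 3123/2929 -5 -3 N
4 45/74 5/8 175/592 545/592 -5 -2 W
5 18/25 90/173 1989/4325 4239/4325 -6 -2 S
6 45/61 9/13 621/1586 1719/1586 -6 -3 E
7 18/29 90/101 513/2929 3123/2929 -5 -3 N
final -5 -2 W

n=0: pose=(-5,-2,W); sL=45/74, sR=5/8; mL=175/592, mR=545/592; mL+mR=45/37 → advance +1; mR−mL=5/8 → turn +1·90°
n=1: pose=(-6,-2,S); sL=18/25, sR=90/173; mL=1989/4325, mR=4239/4325; mL+mR=36/25 → advance +1; mR−mL=90/173 → turn +1·90°
n=2: pose=(-6,-3,E); sL=45/61, sR=9/13; mL=621/1586, mR=1719/1586; mL+mR=90/61 → advance +1; mR−mL=9/13 → turn +1·90°
n=3: pose=(-5,-3,N); sL=18/29, sR=90/101; mL=513/2929, mR=3123/2929; mL+mR=36/29 → advance +1; mR−mL=90/101 → turn +1·90°
n=4: pose=(-5,-2,W); sL=45/74, sR=5/8; mL=175/592, mR=545/592; mL+mR=45/37 → advance +1; mR−mL=5/8 → turn +1·90°
n=5: pose=(-6,-2,S); sL=18/25, sR=90/173; mL=1989/4325, mR=4239/4325; mL+mR=36/25 → advance +1; mR−mL=90/173 → turn +1·90°
n=6: pose=(-6,-3,E); sL=45/61, sR=9/13; mL=621/1586, mR=1719/1586; mL+mR=90/61 → advance +1; mR−mL=9/13 → turn +1·90°
n=7: pose=(-5,-3,N); sL=18/29, sR=90/101; mL=513/2929, mR=3123/2929; mL+mR=36/29 → advance +1; mR−mL=90/101 → turn +1·90°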